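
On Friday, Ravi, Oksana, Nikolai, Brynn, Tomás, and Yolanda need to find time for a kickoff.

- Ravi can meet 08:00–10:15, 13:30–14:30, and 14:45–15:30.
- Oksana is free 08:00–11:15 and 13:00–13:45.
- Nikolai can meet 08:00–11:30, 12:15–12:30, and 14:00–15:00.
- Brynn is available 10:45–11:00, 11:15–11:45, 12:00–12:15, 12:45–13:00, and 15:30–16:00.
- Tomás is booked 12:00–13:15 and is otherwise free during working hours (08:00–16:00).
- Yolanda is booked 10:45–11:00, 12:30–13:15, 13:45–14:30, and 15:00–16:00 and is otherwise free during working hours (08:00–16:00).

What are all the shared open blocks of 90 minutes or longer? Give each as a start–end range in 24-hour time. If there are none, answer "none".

Tomás free within 08:00–16:00: 08:00–12:00, 13:15–16:00.
Yolanda free within 08:00–16:00: 08:00–10:45, 11:00–12:30, 13:15–13:45, 14:30–15:00.
Ravi ∩ Oksana: 08:00–10:15, 13:30–13:45.
Ravi ∩ Oksana ∩ Nikolai: 08:00–10:15.
Ravi ∩ Oksana ∩ Nikolai ∩ Brynn: (none).
Ravi ∩ Oksana ∩ Nikolai ∩ Brynn ∩ Tomás: (none).
Ravi ∩ Oksana ∩ Nikolai ∩ Brynn ∩ Tomás ∩ Yolanda: (none).
Windows ≥ 90 min: (none).

none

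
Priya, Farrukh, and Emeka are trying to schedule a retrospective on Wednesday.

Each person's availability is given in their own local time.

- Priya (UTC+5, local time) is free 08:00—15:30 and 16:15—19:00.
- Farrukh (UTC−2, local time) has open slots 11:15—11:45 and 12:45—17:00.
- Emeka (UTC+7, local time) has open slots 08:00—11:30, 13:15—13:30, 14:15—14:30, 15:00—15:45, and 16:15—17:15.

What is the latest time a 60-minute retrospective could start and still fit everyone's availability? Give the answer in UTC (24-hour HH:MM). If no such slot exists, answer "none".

Priya → UTC: 03:00–10:30, 11:15–14:00.
Farrukh → UTC: 13:15–13:45, 14:45–19:00.
Emeka → UTC: 01:00–04:30, 06:15–06:30, 07:15–07:30, 08:00–08:45, 09:15–10:15.
Priya ∩ Farrukh: 13:15–13:45.
Priya ∩ Farrukh ∩ Emeka: (none).
Windows ≥ 60 min: (none).

none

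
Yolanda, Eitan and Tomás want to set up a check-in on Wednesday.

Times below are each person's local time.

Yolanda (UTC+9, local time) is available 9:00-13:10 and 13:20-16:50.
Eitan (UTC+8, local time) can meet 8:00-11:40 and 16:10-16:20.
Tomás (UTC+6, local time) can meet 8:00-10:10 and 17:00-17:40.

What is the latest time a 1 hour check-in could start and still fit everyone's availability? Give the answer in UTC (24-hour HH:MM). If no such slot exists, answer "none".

Yolanda → UTC: 00:00–04:10, 04:20–07:50.
Eitan → UTC: 00:00–03:40, 08:10–08:20.
Tomás → UTC: 02:00–04:10, 11:00–11:40.
Yolanda ∩ Eitan: 00:00–03:40.
Yolanda ∩ Eitan ∩ Tomás: 02:00–03:40.
Windows ≥ 60 min: 02:00–03:40.
Latest start in the last window 02:00–03:40 is 03:40 − 60 min = 02:40.

02:40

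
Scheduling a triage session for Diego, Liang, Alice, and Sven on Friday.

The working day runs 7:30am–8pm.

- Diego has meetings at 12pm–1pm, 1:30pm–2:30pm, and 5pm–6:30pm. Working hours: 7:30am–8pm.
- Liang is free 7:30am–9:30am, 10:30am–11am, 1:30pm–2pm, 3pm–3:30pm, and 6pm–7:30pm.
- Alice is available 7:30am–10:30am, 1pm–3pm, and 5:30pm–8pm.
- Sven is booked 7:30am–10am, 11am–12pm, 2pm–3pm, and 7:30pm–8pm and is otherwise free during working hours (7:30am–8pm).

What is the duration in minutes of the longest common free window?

Diego free within 07:30–20:00: 07:30–12:00, 13:00–13:30, 14:30–17:00, 18:30–20:00.
Sven free within 07:30–20:00: 10:00–11:00, 12:00–14:00, 15:00–19:30.
Diego ∩ Liang: 07:30–09:30, 10:30–11:00, 15:00–15:30, 18:30–19:30.
Diego ∩ Liang ∩ Alice: 07:30–09:30, 18:30–19:30.
Diego ∩ Liang ∩ Alice ∩ Sven: 18:30–19:30.
Single common window of 60 minutes.

60 minutes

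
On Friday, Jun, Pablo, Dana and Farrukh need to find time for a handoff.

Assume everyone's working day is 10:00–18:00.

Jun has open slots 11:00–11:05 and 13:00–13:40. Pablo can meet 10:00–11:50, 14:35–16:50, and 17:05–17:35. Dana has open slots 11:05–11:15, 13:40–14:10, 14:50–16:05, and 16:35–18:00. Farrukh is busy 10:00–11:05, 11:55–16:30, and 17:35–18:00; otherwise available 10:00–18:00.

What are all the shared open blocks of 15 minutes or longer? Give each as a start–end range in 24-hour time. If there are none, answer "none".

Farrukh free within 10:00–18:00: 11:05–11:55, 16:30–17:35.
Jun ∩ Pablo: 11:00–11:05.
Jun ∩ Pablo ∩ Dana: (none).
Jun ∩ Pablo ∩ Dana ∩ Farrukh: (none).
Windows ≥ 15 min: (none).

none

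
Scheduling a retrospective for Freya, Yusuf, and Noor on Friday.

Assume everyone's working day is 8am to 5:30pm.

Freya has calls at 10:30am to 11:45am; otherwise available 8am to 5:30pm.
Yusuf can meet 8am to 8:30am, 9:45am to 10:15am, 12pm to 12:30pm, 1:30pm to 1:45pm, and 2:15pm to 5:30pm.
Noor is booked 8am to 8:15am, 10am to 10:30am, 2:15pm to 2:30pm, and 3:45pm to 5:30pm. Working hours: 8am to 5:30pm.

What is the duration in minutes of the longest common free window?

75 minutes

Freya free within 08:00–17:30: 08:00–10:30, 11:45–17:30.
Noor free within 08:00–17:30: 08:15–10:00, 10:30–14:15, 14:30–15:45.
Freya ∩ Yusuf: 08:00–08:30, 09:45–10:15, 12:00–12:30, 13:30–13:45, 14:15–17:30.
Freya ∩ Yusuf ∩ Noor: 08:15–08:30, 09:45–10:00, 12:00–12:30, 13:30–13:45, 14:30–15:45.
Common window lengths: 15, 15, 30, 15, 75 min; longest is 75.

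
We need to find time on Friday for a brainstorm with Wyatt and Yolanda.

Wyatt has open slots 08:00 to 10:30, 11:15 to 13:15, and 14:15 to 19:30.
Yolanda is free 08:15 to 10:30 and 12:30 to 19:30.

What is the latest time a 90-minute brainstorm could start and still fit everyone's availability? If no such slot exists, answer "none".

Wyatt ∩ Yolanda: 08:15–10:30, 12:30–13:15, 14:15–19:30.
Windows ≥ 90 min: 08:15–10:30, 14:15–19:30.
Latest start in the last window 14:15–19:30 is 19:30 − 90 min = 18:00.

18:00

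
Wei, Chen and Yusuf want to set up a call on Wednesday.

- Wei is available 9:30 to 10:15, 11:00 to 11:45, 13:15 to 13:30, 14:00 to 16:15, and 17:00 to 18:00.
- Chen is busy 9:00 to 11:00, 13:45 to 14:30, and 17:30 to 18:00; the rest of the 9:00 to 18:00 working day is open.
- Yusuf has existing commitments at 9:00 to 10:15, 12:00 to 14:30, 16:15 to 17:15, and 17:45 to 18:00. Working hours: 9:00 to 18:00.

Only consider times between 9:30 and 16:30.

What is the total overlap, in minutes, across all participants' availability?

150 minutes

Chen free within 09:00–18:00: 11:00–13:45, 14:30–17:30.
Yusuf free within 09:00–18:00: 10:15–12:00, 14:30–16:15, 17:15–17:45.
Wei ∩ Chen: 11:00–11:45, 13:15–13:30, 14:30–16:15, 17:00–17:30.
Wei ∩ Chen ∩ Yusuf: 11:00–11:45, 14:30–16:15, 17:15–17:30.
Restricted to 09:30–16:30: 11:00–11:45, 14:30–16:15.
Total common minutes: 45 + 105 = 150.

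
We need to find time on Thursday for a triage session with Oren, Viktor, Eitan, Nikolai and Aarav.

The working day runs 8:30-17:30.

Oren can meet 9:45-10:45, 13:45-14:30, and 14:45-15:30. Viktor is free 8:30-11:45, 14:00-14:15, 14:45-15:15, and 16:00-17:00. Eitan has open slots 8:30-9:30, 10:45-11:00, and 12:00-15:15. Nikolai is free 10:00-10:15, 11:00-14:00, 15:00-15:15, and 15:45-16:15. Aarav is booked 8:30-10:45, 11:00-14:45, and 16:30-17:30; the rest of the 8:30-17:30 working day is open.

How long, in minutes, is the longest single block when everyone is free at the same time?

Aarav free within 08:30–17:30: 10:45–11:00, 14:45–16:30.
Oren ∩ Viktor: 09:45–10:45, 14:00–14:15, 14:45–15:15.
Oren ∩ Viktor ∩ Eitan: 14:00–14:15, 14:45–15:15.
Oren ∩ Viktor ∩ Eitan ∩ Nikolai: 15:00–15:15.
Oren ∩ Viktor ∩ Eitan ∩ Nikolai ∩ Aarav: 15:00–15:15.
Single common window of 15 minutes.

15 minutes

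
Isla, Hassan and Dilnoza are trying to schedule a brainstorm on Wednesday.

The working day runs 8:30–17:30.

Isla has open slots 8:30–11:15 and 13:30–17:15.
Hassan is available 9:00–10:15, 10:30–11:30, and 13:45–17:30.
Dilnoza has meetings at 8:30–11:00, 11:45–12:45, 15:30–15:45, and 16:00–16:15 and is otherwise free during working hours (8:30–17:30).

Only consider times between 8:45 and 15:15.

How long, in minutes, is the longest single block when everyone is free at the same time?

90 minutes

Dilnoza free within 08:30–17:30: 11:00–11:45, 12:45–15:30, 15:45–16:00, 16:15–17:30.
Isla ∩ Hassan: 09:00–10:15, 10:30–11:15, 13:45–17:15.
Isla ∩ Hassan ∩ Dilnoza: 11:00–11:15, 13:45–15:30, 15:45–16:00, 16:15–17:15.
Restricted to 08:45–15:15: 11:00–11:15, 13:45–15:15.
Common window lengths: 15, 90 min; longest is 90.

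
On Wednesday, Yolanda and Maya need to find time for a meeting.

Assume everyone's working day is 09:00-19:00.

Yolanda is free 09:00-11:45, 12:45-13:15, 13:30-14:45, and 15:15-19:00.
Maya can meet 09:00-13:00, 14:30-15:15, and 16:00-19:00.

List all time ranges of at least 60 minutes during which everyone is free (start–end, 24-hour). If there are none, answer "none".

09:00–11:45, 16:00–19:00

Yolanda ∩ Maya: 09:00–11:45, 12:45–13:00, 14:30–14:45, 16:00–19:00.
Windows ≥ 60 min: 09:00–11:45, 16:00–19:00.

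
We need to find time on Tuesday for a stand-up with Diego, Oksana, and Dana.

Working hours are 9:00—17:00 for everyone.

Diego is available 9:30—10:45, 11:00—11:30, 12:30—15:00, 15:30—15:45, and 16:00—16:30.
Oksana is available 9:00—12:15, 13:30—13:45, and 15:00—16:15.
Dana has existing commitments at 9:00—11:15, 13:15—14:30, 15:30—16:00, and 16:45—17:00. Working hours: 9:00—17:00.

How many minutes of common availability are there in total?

30 minutes

Dana free within 09:00–17:00: 11:15–13:15, 14:30–15:30, 16:00–16:45.
Diego ∩ Oksana: 09:30–10:45, 11:00–11:30, 13:30–13:45, 15:30–15:45, 16:00–16:15.
Diego ∩ Oksana ∩ Dana: 11:15–11:30, 16:00–16:15.
Total common minutes: 15 + 15 = 30.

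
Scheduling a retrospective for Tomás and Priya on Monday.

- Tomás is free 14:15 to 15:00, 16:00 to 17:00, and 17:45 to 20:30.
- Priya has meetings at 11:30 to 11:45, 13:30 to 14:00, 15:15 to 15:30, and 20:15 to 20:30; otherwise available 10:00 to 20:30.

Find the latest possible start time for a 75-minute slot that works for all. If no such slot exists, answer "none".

19:00

Priya free within 10:00–20:30: 10:00–11:30, 11:45–13:30, 14:00–15:15, 15:30–20:15.
Tomás ∩ Priya: 14:15–15:00, 16:00–17:00, 17:45–20:15.
Windows ≥ 75 min: 17:45–20:15.
Latest start in the last window 17:45–20:15 is 20:15 − 75 min = 19:00.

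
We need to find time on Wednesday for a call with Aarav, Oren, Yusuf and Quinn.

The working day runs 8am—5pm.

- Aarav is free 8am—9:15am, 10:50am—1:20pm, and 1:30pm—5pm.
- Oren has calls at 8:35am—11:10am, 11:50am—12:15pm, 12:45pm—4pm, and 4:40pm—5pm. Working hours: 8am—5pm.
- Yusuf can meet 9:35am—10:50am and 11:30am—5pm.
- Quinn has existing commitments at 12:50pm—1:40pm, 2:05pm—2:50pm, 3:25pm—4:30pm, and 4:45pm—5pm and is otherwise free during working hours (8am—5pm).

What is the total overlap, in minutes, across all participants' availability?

Oren free within 08:00–17:00: 08:00–08:35, 11:10–11:50, 12:15–12:45, 16:00–16:40.
Quinn free within 08:00–17:00: 08:00–12:50, 13:40–14:05, 14:50–15:25, 16:30–16:45.
Aarav ∩ Oren: 08:00–08:35, 11:10–11:50, 12:15–12:45, 16:00–16:40.
Aarav ∩ Oren ∩ Yusuf: 11:30–11:50, 12:15–12:45, 16:00–16:40.
Aarav ∩ Oren ∩ Yusuf ∩ Quinn: 11:30–11:50, 12:15–12:45, 16:30–16:40.
Total common minutes: 20 + 30 + 10 = 60.

60 minutes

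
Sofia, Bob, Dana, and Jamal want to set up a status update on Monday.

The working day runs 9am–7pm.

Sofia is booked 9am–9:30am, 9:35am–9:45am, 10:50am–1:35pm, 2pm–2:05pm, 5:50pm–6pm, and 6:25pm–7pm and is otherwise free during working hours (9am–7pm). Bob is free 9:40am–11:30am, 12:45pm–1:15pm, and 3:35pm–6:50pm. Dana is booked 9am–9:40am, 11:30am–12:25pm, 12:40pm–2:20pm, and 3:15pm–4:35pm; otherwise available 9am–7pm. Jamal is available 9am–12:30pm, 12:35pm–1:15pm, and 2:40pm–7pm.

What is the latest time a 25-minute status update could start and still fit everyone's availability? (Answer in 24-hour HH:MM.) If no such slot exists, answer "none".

18:00

Sofia free within 09:00–19:00: 09:30–09:35, 09:45–10:50, 13:35–14:00, 14:05–17:50, 18:00–18:25.
Dana free within 09:00–19:00: 09:40–11:30, 12:25–12:40, 14:20–15:15, 16:35–19:00.
Sofia ∩ Bob: 09:45–10:50, 15:35–17:50, 18:00–18:25.
Sofia ∩ Bob ∩ Dana: 09:45–10:50, 16:35–17:50, 18:00–18:25.
Sofia ∩ Bob ∩ Dana ∩ Jamal: 09:45–10:50, 16:35–17:50, 18:00–18:25.
Windows ≥ 25 min: 09:45–10:50, 16:35–17:50, 18:00–18:25.
Latest start in the last window 18:00–18:25 is 18:25 − 25 min = 18:00.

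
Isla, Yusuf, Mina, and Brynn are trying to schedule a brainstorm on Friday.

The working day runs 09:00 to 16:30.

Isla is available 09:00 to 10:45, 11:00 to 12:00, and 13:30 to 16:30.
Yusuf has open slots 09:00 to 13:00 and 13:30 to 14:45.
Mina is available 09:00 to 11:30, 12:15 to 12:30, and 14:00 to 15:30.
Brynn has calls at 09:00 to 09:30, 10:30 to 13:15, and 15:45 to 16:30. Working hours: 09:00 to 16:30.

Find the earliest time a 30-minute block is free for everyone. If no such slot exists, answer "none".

Brynn free within 09:00–16:30: 09:30–10:30, 13:15–15:45.
Isla ∩ Yusuf: 09:00–10:45, 11:00–12:00, 13:30–14:45.
Isla ∩ Yusuf ∩ Mina: 09:00–10:45, 11:00–11:30, 14:00–14:45.
Isla ∩ Yusuf ∩ Mina ∩ Brynn: 09:30–10:30, 14:00–14:45.
Windows ≥ 30 min: 09:30–10:30, 14:00–14:45.
Earliest such window starts at 09:30.

09:30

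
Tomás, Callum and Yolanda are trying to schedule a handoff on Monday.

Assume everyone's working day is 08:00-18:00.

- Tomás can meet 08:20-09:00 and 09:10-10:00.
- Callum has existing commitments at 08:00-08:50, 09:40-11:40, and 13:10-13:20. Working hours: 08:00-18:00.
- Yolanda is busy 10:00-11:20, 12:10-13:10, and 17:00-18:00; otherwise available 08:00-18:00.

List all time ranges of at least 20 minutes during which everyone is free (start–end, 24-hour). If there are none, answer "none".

09:10–09:40

Callum free within 08:00–18:00: 08:50–09:40, 11:40–13:10, 13:20–18:00.
Yolanda free within 08:00–18:00: 08:00–10:00, 11:20–12:10, 13:10–17:00.
Tomás ∩ Callum: 08:50–09:00, 09:10–09:40.
Tomás ∩ Callum ∩ Yolanda: 08:50–09:00, 09:10–09:40.
Windows ≥ 20 min: 09:10–09:40.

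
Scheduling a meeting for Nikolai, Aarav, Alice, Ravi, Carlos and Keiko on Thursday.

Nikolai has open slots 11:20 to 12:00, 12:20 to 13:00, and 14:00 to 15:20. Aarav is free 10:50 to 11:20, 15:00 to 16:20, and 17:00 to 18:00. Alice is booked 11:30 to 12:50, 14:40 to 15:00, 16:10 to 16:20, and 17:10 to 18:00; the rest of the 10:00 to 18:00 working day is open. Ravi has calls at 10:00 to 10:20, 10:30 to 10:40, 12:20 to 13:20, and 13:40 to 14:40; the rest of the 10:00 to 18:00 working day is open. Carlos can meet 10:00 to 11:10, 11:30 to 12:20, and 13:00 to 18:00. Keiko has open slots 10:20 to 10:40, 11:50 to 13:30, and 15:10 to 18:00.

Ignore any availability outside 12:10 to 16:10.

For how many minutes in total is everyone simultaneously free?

10 minutes

Alice free within 10:00–18:00: 10:00–11:30, 12:50–14:40, 15:00–16:10, 16:20–17:10.
Ravi free within 10:00–18:00: 10:20–10:30, 10:40–12:20, 13:20–13:40, 14:40–18:00.
Nikolai ∩ Aarav: 15:00–15:20.
Nikolai ∩ Aarav ∩ Alice: 15:00–15:20.
Nikolai ∩ Aarav ∩ Alice ∩ Ravi: 15:00–15:20.
Nikolai ∩ Aarav ∩ Alice ∩ Ravi ∩ Carlos: 15:00–15:20.
Nikolai ∩ Aarav ∩ Alice ∩ Ravi ∩ Carlos ∩ Keiko: 15:10–15:20.
Restricted to 12:10–16:10: 15:10–15:20.
Total common minutes: 10.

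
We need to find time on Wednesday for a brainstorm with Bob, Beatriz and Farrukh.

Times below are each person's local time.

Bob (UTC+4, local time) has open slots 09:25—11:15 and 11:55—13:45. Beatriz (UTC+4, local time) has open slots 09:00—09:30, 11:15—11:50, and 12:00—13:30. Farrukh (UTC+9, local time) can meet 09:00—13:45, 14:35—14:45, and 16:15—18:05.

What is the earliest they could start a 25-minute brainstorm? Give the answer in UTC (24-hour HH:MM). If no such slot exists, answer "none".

08:00

Bob → UTC: 05:25–07:15, 07:55–09:45.
Beatriz → UTC: 05:00–05:30, 07:15–07:50, 08:00–09:30.
Farrukh → UTC: 00:00–04:45, 05:35–05:45, 07:15–09:05.
Bob ∩ Beatriz: 05:25–05:30, 08:00–09:30.
Bob ∩ Beatriz ∩ Farrukh: 08:00–09:05.
Windows ≥ 25 min: 08:00–09:05.
Earliest such window starts at 08:00.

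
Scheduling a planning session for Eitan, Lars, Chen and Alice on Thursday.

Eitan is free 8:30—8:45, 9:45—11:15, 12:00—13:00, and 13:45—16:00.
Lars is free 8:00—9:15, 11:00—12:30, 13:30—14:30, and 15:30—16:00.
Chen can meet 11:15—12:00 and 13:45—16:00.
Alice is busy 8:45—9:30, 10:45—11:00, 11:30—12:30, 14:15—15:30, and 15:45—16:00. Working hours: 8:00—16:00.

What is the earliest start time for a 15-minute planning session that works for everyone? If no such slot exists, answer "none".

13:45

Alice free within 08:00–16:00: 08:00–08:45, 09:30–10:45, 11:00–11:30, 12:30–14:15, 15:30–15:45.
Eitan ∩ Lars: 08:30–08:45, 11:00–11:15, 12:00–12:30, 13:45–14:30, 15:30–16:00.
Eitan ∩ Lars ∩ Chen: 13:45–14:30, 15:30–16:00.
Eitan ∩ Lars ∩ Chen ∩ Alice: 13:45–14:15, 15:30–15:45.
Windows ≥ 15 min: 13:45–14:15, 15:30–15:45.
Earliest such window starts at 13:45.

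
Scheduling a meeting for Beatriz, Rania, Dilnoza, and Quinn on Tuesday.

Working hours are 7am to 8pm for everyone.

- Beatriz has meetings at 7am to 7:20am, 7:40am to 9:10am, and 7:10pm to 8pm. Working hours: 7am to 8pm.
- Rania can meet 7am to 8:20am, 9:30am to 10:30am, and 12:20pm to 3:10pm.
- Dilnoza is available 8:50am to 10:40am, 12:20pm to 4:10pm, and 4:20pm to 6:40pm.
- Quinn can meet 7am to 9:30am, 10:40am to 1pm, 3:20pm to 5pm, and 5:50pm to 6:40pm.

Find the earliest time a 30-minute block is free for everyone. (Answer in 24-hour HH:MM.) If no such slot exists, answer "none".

12:20

Beatriz free within 07:00–20:00: 07:20–07:40, 09:10–19:10.
Beatriz ∩ Rania: 07:20–07:40, 09:30–10:30, 12:20–15:10.
Beatriz ∩ Rania ∩ Dilnoza: 09:30–10:30, 12:20–15:10.
Beatriz ∩ Rania ∩ Dilnoza ∩ Quinn: 12:20–13:00.
Windows ≥ 30 min: 12:20–13:00.
Earliest such window starts at 12:20.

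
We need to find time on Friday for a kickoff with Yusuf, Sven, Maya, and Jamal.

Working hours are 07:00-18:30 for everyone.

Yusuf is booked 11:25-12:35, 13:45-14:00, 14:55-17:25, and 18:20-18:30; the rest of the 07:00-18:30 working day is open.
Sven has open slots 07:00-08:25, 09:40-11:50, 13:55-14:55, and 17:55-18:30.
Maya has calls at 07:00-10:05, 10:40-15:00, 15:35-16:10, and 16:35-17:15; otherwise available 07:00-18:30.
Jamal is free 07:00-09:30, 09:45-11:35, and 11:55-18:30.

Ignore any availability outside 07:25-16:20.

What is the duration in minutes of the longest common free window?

Yusuf free within 07:00–18:30: 07:00–11:25, 12:35–13:45, 14:00–14:55, 17:25–18:20.
Maya free within 07:00–18:30: 10:05–10:40, 15:00–15:35, 16:10–16:35, 17:15–18:30.
Yusuf ∩ Sven: 07:00–08:25, 09:40–11:25, 14:00–14:55, 17:55–18:20.
Yusuf ∩ Sven ∩ Maya: 10:05–10:40, 17:55–18:20.
Yusuf ∩ Sven ∩ Maya ∩ Jamal: 10:05–10:40, 17:55–18:20.
Restricted to 07:25–16:20: 10:05–10:40.
Single common window of 35 minutes.

35 minutes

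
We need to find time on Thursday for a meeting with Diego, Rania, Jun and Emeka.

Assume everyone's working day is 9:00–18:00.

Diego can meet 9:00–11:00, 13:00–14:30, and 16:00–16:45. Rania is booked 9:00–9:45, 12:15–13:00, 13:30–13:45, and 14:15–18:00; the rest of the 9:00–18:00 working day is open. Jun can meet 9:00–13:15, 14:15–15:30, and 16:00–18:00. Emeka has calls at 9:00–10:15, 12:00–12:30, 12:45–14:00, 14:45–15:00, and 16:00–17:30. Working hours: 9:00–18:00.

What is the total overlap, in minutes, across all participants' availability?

Rania free within 09:00–18:00: 09:45–12:15, 13:00–13:30, 13:45–14:15.
Emeka free within 09:00–18:00: 10:15–12:00, 12:30–12:45, 14:00–14:45, 15:00–16:00, 17:30–18:00.
Diego ∩ Rania: 09:45–11:00, 13:00–13:30, 13:45–14:15.
Diego ∩ Rania ∩ Jun: 09:45–11:00, 13:00–13:15.
Diego ∩ Rania ∩ Jun ∩ Emeka: 10:15–11:00.
Total common minutes: 45.

45 minutes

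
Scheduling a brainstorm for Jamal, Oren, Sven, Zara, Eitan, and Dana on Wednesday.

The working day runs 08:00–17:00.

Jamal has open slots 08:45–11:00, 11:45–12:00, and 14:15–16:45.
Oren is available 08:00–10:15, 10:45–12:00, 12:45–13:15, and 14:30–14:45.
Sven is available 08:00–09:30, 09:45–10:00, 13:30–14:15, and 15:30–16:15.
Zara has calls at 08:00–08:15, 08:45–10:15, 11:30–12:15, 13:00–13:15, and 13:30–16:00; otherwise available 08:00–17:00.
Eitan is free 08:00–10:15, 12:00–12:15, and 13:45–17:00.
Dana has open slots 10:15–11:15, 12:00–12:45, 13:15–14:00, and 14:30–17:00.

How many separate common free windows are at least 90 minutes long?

Zara free within 08:00–17:00: 08:15–08:45, 10:15–11:30, 12:15–13:00, 13:15–13:30, 16:00–17:00.
Jamal ∩ Oren: 08:45–10:15, 10:45–11:00, 11:45–12:00, 14:30–14:45.
Jamal ∩ Oren ∩ Sven: 08:45–09:30, 09:45–10:00.
Jamal ∩ Oren ∩ Sven ∩ Zara: (none).
Jamal ∩ Oren ∩ Sven ∩ Zara ∩ Eitan: (none).
Jamal ∩ Oren ∩ Sven ∩ Zara ∩ Eitan ∩ Dana: (none).
Windows ≥ 90 min: (none).
That's 0 windows.

0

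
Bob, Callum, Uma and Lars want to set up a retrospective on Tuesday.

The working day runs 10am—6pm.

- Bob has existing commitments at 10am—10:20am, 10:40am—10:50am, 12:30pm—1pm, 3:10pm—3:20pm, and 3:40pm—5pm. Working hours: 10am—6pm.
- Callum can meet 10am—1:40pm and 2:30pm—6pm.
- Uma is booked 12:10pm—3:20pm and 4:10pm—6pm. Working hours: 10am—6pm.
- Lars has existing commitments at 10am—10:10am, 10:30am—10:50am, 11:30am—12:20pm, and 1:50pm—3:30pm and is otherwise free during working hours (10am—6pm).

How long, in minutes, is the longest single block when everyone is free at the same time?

40 minutes

Bob free within 10:00–18:00: 10:20–10:40, 10:50–12:30, 13:00–15:10, 15:20–15:40, 17:00–18:00.
Uma free within 10:00–18:00: 10:00–12:10, 15:20–16:10.
Lars free within 10:00–18:00: 10:10–10:30, 10:50–11:30, 12:20–13:50, 15:30–18:00.
Bob ∩ Callum: 10:20–10:40, 10:50–12:30, 13:00–13:40, 14:30–15:10, 15:20–15:40, 17:00–18:00.
Bob ∩ Callum ∩ Uma: 10:20–10:40, 10:50–12:10, 15:20–15:40.
Bob ∩ Callum ∩ Uma ∩ Lars: 10:20–10:30, 10:50–11:30, 15:30–15:40.
Common window lengths: 10, 40, 10 min; longest is 40.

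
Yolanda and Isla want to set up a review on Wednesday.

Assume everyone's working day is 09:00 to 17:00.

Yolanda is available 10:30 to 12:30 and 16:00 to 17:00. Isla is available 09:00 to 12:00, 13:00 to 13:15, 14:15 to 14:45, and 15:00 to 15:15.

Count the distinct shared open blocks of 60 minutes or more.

1

Yolanda ∩ Isla: 10:30–12:00.
Windows ≥ 60 min: 10:30–12:00.
That's 1 window.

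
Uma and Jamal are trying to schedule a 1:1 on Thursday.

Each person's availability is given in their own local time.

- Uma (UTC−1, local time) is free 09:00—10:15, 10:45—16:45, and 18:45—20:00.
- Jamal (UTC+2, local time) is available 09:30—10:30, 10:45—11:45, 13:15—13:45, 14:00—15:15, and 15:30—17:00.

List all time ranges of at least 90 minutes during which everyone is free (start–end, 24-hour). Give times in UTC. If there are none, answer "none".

13:30–15:00

Uma → UTC: 10:00–11:15, 11:45–17:45, 19:45–21:00.
Jamal → UTC: 07:30–08:30, 08:45–09:45, 11:15–11:45, 12:00–13:15, 13:30–15:00.
Uma ∩ Jamal: 12:00–13:15, 13:30–15:00.
Windows ≥ 90 min: 13:30–15:00.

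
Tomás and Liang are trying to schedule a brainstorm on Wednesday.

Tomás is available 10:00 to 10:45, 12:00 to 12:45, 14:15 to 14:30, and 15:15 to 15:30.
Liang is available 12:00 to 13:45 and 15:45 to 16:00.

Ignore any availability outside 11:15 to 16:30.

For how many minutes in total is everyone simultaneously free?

Tomás ∩ Liang: 12:00–12:45.
Restricted to 11:15–16:30: 12:00–12:45.
Total common minutes: 45.

45 minutes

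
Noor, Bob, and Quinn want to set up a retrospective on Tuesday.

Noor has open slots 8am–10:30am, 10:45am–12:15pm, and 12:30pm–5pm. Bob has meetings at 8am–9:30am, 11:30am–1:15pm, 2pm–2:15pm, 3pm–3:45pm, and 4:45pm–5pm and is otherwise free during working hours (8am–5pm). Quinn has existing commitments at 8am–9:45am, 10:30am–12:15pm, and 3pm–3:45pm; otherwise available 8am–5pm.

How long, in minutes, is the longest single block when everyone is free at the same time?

Bob free within 08:00–17:00: 09:30–11:30, 13:15–14:00, 14:15–15:00, 15:45–16:45.
Quinn free within 08:00–17:00: 09:45–10:30, 12:15–15:00, 15:45–17:00.
Noor ∩ Bob: 09:30–10:30, 10:45–11:30, 13:15–14:00, 14:15–15:00, 15:45–16:45.
Noor ∩ Bob ∩ Quinn: 09:45–10:30, 13:15–14:00, 14:15–15:00, 15:45–16:45.
Common window lengths: 45, 45, 45, 60 min; longest is 60.

60 minutes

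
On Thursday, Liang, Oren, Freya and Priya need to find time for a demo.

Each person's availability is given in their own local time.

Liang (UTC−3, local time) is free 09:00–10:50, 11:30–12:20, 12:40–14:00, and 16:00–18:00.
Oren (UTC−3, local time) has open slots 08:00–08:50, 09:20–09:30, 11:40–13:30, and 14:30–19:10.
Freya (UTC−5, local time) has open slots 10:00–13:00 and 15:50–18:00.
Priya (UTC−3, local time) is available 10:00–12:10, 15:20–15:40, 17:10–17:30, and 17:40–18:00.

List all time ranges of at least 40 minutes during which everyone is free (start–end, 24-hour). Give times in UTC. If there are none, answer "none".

none

Liang → UTC: 12:00–13:50, 14:30–15:20, 15:40–17:00, 19:00–21:00.
Oren → UTC: 11:00–11:50, 12:20–12:30, 14:40–16:30, 17:30–22:10.
Freya → UTC: 15:00–18:00, 20:50–23:00.
Priya → UTC: 13:00–15:10, 18:20–18:40, 20:10–20:30, 20:40–21:00.
Liang ∩ Oren: 12:20–12:30, 14:40–15:20, 15:40–16:30, 19:00–21:00.
Liang ∩ Oren ∩ Freya: 15:00–15:20, 15:40–16:30, 20:50–21:00.
Liang ∩ Oren ∩ Freya ∩ Priya: 15:00–15:10, 20:50–21:00.
Windows ≥ 40 min: (none).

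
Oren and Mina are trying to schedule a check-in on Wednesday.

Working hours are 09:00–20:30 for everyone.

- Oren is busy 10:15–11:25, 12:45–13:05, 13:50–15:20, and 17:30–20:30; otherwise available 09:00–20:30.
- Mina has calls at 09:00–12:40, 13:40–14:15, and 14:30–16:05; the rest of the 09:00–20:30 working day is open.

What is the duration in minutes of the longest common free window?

85 minutes

Oren free within 09:00–20:30: 09:00–10:15, 11:25–12:45, 13:05–13:50, 15:20–17:30.
Mina free within 09:00–20:30: 12:40–13:40, 14:15–14:30, 16:05–20:30.
Oren ∩ Mina: 12:40–12:45, 13:05–13:40, 16:05–17:30.
Common window lengths: 5, 35, 85 min; longest is 85.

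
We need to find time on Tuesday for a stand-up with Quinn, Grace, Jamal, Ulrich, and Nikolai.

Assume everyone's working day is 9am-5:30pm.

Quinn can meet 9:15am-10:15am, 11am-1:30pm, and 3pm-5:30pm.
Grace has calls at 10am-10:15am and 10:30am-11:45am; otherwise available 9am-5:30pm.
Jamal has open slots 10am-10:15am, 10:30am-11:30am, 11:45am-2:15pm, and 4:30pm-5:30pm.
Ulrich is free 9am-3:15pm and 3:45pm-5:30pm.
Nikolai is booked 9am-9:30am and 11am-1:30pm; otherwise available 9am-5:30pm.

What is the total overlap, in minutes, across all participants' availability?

Grace free within 09:00–17:30: 09:00–10:00, 10:15–10:30, 11:45–17:30.
Nikolai free within 09:00–17:30: 09:30–11:00, 13:30–17:30.
Quinn ∩ Grace: 09:15–10:00, 11:45–13:30, 15:00–17:30.
Quinn ∩ Grace ∩ Jamal: 11:45–13:30, 16:30–17:30.
Quinn ∩ Grace ∩ Jamal ∩ Ulrich: 11:45–13:30, 16:30–17:30.
Quinn ∩ Grace ∩ Jamal ∩ Ulrich ∩ Nikolai: 16:30–17:30.
Total common minutes: 60.

60 minutes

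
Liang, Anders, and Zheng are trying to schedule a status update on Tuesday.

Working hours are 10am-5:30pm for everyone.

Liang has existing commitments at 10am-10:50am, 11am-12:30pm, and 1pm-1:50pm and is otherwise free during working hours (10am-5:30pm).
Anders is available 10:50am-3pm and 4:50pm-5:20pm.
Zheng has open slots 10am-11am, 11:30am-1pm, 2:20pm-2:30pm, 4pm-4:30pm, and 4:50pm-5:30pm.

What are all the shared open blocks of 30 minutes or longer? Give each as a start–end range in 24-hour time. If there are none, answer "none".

Liang free within 10:00–17:30: 10:50–11:00, 12:30–13:00, 13:50–17:30.
Liang ∩ Anders: 10:50–11:00, 12:30–13:00, 13:50–15:00, 16:50–17:20.
Liang ∩ Anders ∩ Zheng: 10:50–11:00, 12:30–13:00, 14:20–14:30, 16:50–17:20.
Windows ≥ 30 min: 12:30–13:00, 16:50–17:20.

12:30–13:00, 16:50–17:20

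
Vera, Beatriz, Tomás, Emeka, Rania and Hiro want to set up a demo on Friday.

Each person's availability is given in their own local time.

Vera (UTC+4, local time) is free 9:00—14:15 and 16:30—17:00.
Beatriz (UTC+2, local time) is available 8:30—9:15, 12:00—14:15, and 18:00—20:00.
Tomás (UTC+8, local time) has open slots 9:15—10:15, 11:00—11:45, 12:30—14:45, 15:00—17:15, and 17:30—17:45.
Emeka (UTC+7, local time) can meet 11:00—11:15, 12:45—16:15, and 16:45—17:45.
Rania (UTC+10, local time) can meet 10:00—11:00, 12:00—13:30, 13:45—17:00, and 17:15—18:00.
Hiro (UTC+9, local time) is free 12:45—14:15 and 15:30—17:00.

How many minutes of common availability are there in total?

15 minutes

Vera → UTC: 05:00–10:15, 12:30–13:00.
Beatriz → UTC: 06:30–07:15, 10:00–12:15, 16:00–18:00.
Tomás → UTC: 01:15–02:15, 03:00–03:45, 04:30–06:45, 07:00–09:15, 09:30–09:45.
Emeka → UTC: 04:00–04:15, 05:45–09:15, 09:45–10:45.
Rania → UTC: 00:00–01:00, 02:00–03:30, 03:45–07:00, 07:15–08:00.
Hiro → UTC: 03:45–05:15, 06:30–08:00.
Vera ∩ Beatriz: 06:30–07:15, 10:00–10:15.
Vera ∩ Beatriz ∩ Tomás: 06:30–06:45, 07:00–07:15.
Vera ∩ Beatriz ∩ Tomás ∩ Emeka: 06:30–06:45, 07:00–07:15.
Vera ∩ Beatriz ∩ Tomás ∩ Emeka ∩ Rania: 06:30–06:45.
Vera ∩ Beatriz ∩ Tomás ∩ Emeka ∩ Rania ∩ Hiro: 06:30–06:45.
Total common minutes: 15.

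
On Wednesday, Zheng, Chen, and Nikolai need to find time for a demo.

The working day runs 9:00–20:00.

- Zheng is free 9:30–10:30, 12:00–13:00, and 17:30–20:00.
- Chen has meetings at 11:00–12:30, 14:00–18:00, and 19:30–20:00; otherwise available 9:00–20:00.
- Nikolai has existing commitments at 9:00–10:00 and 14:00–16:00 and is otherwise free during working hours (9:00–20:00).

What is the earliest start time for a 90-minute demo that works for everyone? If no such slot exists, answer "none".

18:00

Chen free within 09:00–20:00: 09:00–11:00, 12:30–14:00, 18:00–19:30.
Nikolai free within 09:00–20:00: 10:00–14:00, 16:00–20:00.
Zheng ∩ Chen: 09:30–10:30, 12:30–13:00, 18:00–19:30.
Zheng ∩ Chen ∩ Nikolai: 10:00–10:30, 12:30–13:00, 18:00–19:30.
Windows ≥ 90 min: 18:00–19:30.
Earliest such window starts at 18:00.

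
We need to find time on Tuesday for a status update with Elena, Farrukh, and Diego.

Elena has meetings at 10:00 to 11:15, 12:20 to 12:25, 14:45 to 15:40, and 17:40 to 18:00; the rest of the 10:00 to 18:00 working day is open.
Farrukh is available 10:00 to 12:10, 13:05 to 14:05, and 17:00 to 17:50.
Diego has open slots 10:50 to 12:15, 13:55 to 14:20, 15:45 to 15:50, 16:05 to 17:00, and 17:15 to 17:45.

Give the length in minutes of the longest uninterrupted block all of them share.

Elena free within 10:00–18:00: 11:15–12:20, 12:25–14:45, 15:40–17:40.
Elena ∩ Farrukh: 11:15–12:10, 13:05–14:05, 17:00–17:40.
Elena ∩ Farrukh ∩ Diego: 11:15–12:10, 13:55–14:05, 17:15–17:40.
Common window lengths: 55, 10, 25 min; longest is 55.

55 minutes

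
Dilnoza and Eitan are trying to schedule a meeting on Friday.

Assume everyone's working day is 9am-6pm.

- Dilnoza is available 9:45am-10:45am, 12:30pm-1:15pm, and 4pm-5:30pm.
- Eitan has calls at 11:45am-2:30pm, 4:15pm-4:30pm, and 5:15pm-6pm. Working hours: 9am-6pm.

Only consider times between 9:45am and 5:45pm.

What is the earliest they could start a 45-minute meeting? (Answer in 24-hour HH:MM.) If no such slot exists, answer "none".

Eitan free within 09:00–18:00: 09:00–11:45, 14:30–16:15, 16:30–17:15.
Dilnoza ∩ Eitan: 09:45–10:45, 16:00–16:15, 16:30–17:15.
Restricted to 09:45–17:45: 09:45–10:45, 16:00–16:15, 16:30–17:15.
Windows ≥ 45 min: 09:45–10:45, 16:30–17:15.
Earliest such window starts at 09:45.

09:45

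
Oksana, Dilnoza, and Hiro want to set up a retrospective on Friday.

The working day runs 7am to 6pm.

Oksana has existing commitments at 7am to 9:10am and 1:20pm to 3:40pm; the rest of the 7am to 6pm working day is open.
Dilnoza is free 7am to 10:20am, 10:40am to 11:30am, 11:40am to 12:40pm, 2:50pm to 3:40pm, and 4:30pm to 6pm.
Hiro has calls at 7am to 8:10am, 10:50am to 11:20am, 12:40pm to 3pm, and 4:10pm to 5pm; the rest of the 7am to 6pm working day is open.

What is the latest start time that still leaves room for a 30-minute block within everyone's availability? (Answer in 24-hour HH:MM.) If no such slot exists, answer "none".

17:30

Oksana free within 07:00–18:00: 09:10–13:20, 15:40–18:00.
Hiro free within 07:00–18:00: 08:10–10:50, 11:20–12:40, 15:00–16:10, 17:00–18:00.
Oksana ∩ Dilnoza: 09:10–10:20, 10:40–11:30, 11:40–12:40, 16:30–18:00.
Oksana ∩ Dilnoza ∩ Hiro: 09:10–10:20, 10:40–10:50, 11:20–11:30, 11:40–12:40, 17:00–18:00.
Windows ≥ 30 min: 09:10–10:20, 11:40–12:40, 17:00–18:00.
Latest start in the last window 17:00–18:00 is 18:00 − 30 min = 17:30.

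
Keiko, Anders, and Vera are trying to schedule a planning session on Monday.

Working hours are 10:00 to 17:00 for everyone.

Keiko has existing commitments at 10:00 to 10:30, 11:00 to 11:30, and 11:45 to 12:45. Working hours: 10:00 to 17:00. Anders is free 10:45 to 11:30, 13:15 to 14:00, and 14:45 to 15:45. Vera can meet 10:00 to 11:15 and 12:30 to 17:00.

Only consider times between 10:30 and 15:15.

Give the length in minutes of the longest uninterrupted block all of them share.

Keiko free within 10:00–17:00: 10:30–11:00, 11:30–11:45, 12:45–17:00.
Keiko ∩ Anders: 10:45–11:00, 13:15–14:00, 14:45–15:45.
Keiko ∩ Anders ∩ Vera: 10:45–11:00, 13:15–14:00, 14:45–15:45.
Restricted to 10:30–15:15: 10:45–11:00, 13:15–14:00, 14:45–15:15.
Common window lengths: 15, 45, 30 min; longest is 45.

45 minutes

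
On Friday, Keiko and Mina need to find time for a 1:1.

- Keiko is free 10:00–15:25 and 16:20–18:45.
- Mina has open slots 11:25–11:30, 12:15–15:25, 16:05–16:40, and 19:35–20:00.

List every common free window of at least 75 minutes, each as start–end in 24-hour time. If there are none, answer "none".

Keiko ∩ Mina: 11:25–11:30, 12:15–15:25, 16:20–16:40.
Windows ≥ 75 min: 12:15–15:25.

12:15–15:25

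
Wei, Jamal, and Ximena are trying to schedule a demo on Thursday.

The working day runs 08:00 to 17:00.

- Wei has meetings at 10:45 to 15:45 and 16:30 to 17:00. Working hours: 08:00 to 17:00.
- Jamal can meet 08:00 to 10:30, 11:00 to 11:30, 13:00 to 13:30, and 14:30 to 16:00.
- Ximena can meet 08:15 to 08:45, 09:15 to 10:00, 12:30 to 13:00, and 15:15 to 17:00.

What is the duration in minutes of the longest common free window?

Wei free within 08:00–17:00: 08:00–10:45, 15:45–16:30.
Wei ∩ Jamal: 08:00–10:30, 15:45–16:00.
Wei ∩ Jamal ∩ Ximena: 08:15–08:45, 09:15–10:00, 15:45–16:00.
Common window lengths: 30, 45, 15 min; longest is 45.

45 minutes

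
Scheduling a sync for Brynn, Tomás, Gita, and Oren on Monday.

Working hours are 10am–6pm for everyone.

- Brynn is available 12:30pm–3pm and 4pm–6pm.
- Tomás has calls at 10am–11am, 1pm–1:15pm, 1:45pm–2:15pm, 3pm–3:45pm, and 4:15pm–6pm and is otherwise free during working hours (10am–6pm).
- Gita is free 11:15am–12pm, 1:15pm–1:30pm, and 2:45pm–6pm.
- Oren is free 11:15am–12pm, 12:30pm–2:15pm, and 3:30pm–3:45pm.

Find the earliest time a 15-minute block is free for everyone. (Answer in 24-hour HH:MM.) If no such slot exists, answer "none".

Tomás free within 10:00–18:00: 11:00–13:00, 13:15–13:45, 14:15–15:00, 15:45–16:15.
Brynn ∩ Tomás: 12:30–13:00, 13:15–13:45, 14:15–15:00, 16:00–16:15.
Brynn ∩ Tomás ∩ Gita: 13:15–13:30, 14:45–15:00, 16:00–16:15.
Brynn ∩ Tomás ∩ Gita ∩ Oren: 13:15–13:30.
Windows ≥ 15 min: 13:15–13:30.
Earliest such window starts at 13:15.

13:15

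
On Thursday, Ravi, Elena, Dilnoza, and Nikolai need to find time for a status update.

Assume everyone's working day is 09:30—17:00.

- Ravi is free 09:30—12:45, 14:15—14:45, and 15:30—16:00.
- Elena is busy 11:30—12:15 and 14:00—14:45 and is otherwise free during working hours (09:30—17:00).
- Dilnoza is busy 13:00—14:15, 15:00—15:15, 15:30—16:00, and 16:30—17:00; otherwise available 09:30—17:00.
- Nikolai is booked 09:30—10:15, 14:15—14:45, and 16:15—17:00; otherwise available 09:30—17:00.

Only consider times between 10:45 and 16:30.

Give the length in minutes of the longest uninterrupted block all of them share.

45 minutes

Elena free within 09:30–17:00: 09:30–11:30, 12:15–14:00, 14:45–17:00.
Dilnoza free within 09:30–17:00: 09:30–13:00, 14:15–15:00, 15:15–15:30, 16:00–16:30.
Nikolai free within 09:30–17:00: 10:15–14:15, 14:45–16:15.
Ravi ∩ Elena: 09:30–11:30, 12:15–12:45, 15:30–16:00.
Ravi ∩ Elena ∩ Dilnoza: 09:30–11:30, 12:15–12:45.
Ravi ∩ Elena ∩ Dilnoza ∩ Nikolai: 10:15–11:30, 12:15–12:45.
Restricted to 10:45–16:30: 10:45–11:30, 12:15–12:45.
Common window lengths: 45, 30 min; longest is 45.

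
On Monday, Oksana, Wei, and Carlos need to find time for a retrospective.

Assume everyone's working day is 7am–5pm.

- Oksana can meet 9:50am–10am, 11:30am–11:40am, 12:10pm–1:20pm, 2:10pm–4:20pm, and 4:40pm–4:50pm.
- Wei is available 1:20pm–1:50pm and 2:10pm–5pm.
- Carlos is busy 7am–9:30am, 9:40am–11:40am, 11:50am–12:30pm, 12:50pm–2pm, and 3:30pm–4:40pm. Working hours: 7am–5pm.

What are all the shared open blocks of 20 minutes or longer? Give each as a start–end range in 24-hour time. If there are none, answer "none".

Carlos free within 07:00–17:00: 09:30–09:40, 11:40–11:50, 12:30–12:50, 14:00–15:30, 16:40–17:00.
Oksana ∩ Wei: 14:10–16:20, 16:40–16:50.
Oksana ∩ Wei ∩ Carlos: 14:10–15:30, 16:40–16:50.
Windows ≥ 20 min: 14:10–15:30.

14:10–15:30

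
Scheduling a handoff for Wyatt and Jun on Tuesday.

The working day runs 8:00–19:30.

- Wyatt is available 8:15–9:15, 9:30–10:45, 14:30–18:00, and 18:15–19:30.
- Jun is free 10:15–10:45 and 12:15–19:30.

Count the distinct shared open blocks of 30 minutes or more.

Wyatt ∩ Jun: 10:15–10:45, 14:30–18:00, 18:15–19:30.
Windows ≥ 30 min: 10:15–10:45, 14:30–18:00, 18:15–19:30.
That's 3 windows.

3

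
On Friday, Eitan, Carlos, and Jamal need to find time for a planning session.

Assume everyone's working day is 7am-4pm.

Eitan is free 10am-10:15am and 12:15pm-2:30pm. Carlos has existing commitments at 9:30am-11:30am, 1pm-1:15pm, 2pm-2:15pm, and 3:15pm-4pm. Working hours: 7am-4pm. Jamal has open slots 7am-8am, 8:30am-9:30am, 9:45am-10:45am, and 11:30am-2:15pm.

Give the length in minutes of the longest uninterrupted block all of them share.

Carlos free within 07:00–16:00: 07:00–09:30, 11:30–13:00, 13:15–14:00, 14:15–15:15.
Eitan ∩ Carlos: 12:15–13:00, 13:15–14:00, 14:15–14:30.
Eitan ∩ Carlos ∩ Jamal: 12:15–13:00, 13:15–14:00.
Common window lengths: 45, 45 min; longest is 45.

45 minutes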